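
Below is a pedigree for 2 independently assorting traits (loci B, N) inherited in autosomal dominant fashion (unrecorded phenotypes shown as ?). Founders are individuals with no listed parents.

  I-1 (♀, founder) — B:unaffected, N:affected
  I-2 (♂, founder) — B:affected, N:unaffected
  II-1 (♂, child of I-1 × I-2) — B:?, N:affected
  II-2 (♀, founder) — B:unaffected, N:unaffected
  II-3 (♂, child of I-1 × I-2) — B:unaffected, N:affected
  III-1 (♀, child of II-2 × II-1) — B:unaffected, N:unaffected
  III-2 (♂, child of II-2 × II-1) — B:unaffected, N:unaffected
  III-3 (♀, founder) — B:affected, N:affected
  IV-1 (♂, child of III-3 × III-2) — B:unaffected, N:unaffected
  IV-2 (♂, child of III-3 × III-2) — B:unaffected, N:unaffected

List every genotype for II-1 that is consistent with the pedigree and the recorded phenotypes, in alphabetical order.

B/I-1 un ·: bb
B/I-2 aff ·: Bb
B/II-1 ? I-1×I-2: bb|Bb
B/II-2 un ·: bb
B/II-3 un I-1×I-2: bb
B/III-1 un II-2×II-1: bb
B/III-2 un II-2×II-1: bb
B/III-3 aff ·: Bb
B/IV-1 un III-3×III-2: bb
B/IV-2 un III-3×III-2: bb
⇒ B over [I-1,I-2,II-1,II-2,II-3,III-1,III-2,III-3,IV-1,IV-2]: 2 consistent
N/I-1 aff ·: Nn|NN
N/I-2 un ·: nn
N/II-1 aff I-1×I-2: Nn
N/II-2 un ·: nn
N/II-3 aff I-1×I-2: Nn
N/III-1 un II-2×II-1: nn
N/III-2 un II-2×II-1: nn
N/III-3 aff ·: Nn
N/IV-1 un III-3×III-2: nn
N/IV-2 un III-3×III-2: nn
⇒ N over [I-1,I-2,II-1,II-2,II-3,III-1,III-2,III-3,IV-1,IV-2]: 2 consistent

II-1 ∈ {Bb Nn, bb Nn}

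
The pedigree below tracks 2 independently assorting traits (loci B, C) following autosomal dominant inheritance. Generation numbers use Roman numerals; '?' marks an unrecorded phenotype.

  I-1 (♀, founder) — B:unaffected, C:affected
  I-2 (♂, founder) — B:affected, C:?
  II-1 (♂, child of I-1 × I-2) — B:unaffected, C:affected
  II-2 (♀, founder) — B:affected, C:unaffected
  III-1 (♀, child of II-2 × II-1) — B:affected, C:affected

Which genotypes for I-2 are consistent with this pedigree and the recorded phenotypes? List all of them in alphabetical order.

I-2 ∈ {Bb CC, Bb Cc, Bb cc}

B/I-1 un ·: bb
B/I-2 aff ·: Bb
B/II-1 un I-1×I-2: bb
B/II-2 aff ·: Bb|BB
B/III-1 aff II-2×II-1: Bb
⇒ B over [I-1,I-2,II-1,II-2,III-1]: 2 consistent
C/I-1 aff ·: Cc|CC
C/I-2 ? ·: cc|Cc|CC
C/II-1 aff I-1×I-2: Cc|CC
C/II-2 un ·: cc
C/III-1 aff II-2×II-1: Cc
⇒ C over [I-1,I-2,II-1,II-2,III-1]: 9 consistent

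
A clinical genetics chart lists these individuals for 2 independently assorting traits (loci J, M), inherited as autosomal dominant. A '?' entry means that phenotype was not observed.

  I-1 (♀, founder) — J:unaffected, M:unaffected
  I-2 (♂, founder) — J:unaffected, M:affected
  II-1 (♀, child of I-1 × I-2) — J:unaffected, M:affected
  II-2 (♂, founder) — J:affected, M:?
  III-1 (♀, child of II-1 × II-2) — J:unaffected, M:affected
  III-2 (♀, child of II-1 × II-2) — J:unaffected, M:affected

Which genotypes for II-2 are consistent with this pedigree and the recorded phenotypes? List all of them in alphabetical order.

J/I-1 un ·: jj
J/I-2 un ·: jj
J/II-1 un I-1×I-2: jj
J/II-2 aff ·: Jj
J/III-1 un II-1×II-2: jj
J/III-2 un II-1×II-2: jj
⇒ J over [I-1,I-2,II-1,II-2,III-1,III-2]: 1 consistent
M/I-1 un ·: mm
M/I-2 aff ·: Mm|MM
M/II-1 aff I-1×I-2: Mm
M/II-2 ? ·: mm|Mm|MM
M/III-1 aff II-1×II-2: Mm|MM
M/III-2 aff II-1×II-2: Mm|MM
⇒ M over [I-1,I-2,II-1,II-2,III-1,III-2]: 18 consistent

II-2 ∈ {Jj MM, Jj Mm, Jj mm}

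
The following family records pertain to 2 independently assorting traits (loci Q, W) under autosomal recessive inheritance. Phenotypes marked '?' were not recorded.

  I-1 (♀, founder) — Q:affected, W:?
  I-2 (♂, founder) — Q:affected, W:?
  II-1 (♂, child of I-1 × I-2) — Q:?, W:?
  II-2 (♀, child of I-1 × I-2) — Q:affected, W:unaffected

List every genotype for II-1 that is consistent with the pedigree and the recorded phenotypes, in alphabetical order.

II-1 ∈ {qq WW, qq Ww, qq ww}

Q/I-1 aff ·: qq
Q/I-2 aff ·: qq
Q/II-1 ? I-1×I-2: qq
Q/II-2 aff I-1×I-2: qq
⇒ Q over [I-1,I-2,II-1,II-2]: 1 consistent
W/I-1 ? ·: WW|Ww|ww
W/I-2 ? ·: WW|Ww|ww
W/II-1 ? I-1×I-2: WW|Ww|ww
W/II-2 un I-1×I-2: WW|Ww
⇒ W over [I-1,I-2,II-1,II-2]: 21 consistent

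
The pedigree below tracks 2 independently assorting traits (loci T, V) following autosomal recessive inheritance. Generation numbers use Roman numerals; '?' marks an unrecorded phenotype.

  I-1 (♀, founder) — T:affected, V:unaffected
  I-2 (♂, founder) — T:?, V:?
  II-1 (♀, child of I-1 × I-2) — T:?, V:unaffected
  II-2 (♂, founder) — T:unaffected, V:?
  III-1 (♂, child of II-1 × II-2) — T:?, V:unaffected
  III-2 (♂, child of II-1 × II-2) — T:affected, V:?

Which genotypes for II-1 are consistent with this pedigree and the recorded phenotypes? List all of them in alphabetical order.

II-1 ∈ {Tt VV, Tt Vv, tt VV, tt Vv}

T/I-1 aff ·: tt
T/I-2 ? ·: TT|Tt|tt
T/II-1 ? I-1×I-2: Tt|tt
T/II-2 un ·: Tt
T/III-1 ? II-1×II-2: TT|Tt|tt
T/III-2 aff II-1×II-2: tt
⇒ T over [I-1,I-2,II-1,II-2,III-1,III-2]: 10 consistent
V/I-1 un ·: VV|Vv
V/I-2 ? ·: VV|Vv|vv
V/II-1 un I-1×I-2: VV|Vv
V/II-2 ? ·: VV|Vv|vv
V/III-1 un II-1×II-2: VV|Vv
V/III-2 ? II-1×II-2: VV|Vv|vv
⇒ V over [I-1,I-2,II-1,II-2,III-1,III-2]: 84 consistent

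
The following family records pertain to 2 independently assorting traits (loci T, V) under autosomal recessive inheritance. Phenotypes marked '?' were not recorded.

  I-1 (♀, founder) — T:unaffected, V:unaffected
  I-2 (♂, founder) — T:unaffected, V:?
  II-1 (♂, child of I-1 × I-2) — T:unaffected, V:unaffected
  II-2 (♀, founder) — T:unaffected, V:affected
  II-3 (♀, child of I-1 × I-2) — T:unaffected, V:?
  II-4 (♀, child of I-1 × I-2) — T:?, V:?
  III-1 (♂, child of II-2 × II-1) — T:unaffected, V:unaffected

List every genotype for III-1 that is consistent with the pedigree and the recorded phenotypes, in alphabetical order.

T/I-1 un ·: TT|Tt
T/I-2 un ·: TT|Tt
T/II-1 un I-1×I-2: TT|Tt
T/II-2 un ·: TT|Tt
T/II-3 un I-1×I-2: TT|Tt
T/II-4 ? I-1×I-2: TT|Tt|tt
T/III-1 un II-2×II-1: TT|Tt
⇒ T over [I-1,I-2,II-1,II-2,II-3,II-4,III-1]: 101 consistent
V/I-1 un ·: VV|Vv
V/I-2 ? ·: VV|Vv|vv
V/II-1 un I-1×I-2: VV|Vv
V/II-2 aff ·: vv
V/II-3 ? I-1×I-2: VV|Vv|vv
V/II-4 ? I-1×I-2: VV|Vv|vv
V/III-1 un II-2×II-1: Vv
⇒ V over [I-1,I-2,II-1,II-2,II-3,II-4,III-1]: 40 consistent

III-1 ∈ {TT Vv, Tt Vv}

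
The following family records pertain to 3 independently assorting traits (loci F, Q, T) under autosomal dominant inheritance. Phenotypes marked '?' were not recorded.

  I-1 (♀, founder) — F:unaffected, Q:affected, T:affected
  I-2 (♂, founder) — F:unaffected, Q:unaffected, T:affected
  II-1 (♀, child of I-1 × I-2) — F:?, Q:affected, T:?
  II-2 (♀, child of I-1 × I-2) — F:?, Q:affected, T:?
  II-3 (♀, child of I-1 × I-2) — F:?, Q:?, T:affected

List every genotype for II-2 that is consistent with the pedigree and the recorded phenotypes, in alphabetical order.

F/I-1 un ·: ff
F/I-2 un ·: ff
F/II-1 ? I-1×I-2: ff
F/II-2 ? I-1×I-2: ff
F/II-3 ? I-1×I-2: ff
⇒ F over [I-1,I-2,II-1,II-2,II-3]: 1 consistent
Q/I-1 aff ·: Qq|QQ
Q/I-2 un ·: qq
Q/II-1 aff I-1×I-2: Qq
Q/II-2 aff I-1×I-2: Qq
Q/II-3 ? I-1×I-2: qq|Qq
⇒ Q over [I-1,I-2,II-1,II-2,II-3]: 3 consistent
T/I-1 aff ·: Tt|TT
T/I-2 aff ·: Tt|TT
T/II-1 ? I-1×I-2: tt|Tt|TT
T/II-2 ? I-1×I-2: tt|Tt|TT
T/II-3 aff I-1×I-2: Tt|TT
⇒ T over [I-1,I-2,II-1,II-2,II-3]: 35 consistent

II-2 ∈ {ff Qq TT, ff Qq Tt, ff Qq tt}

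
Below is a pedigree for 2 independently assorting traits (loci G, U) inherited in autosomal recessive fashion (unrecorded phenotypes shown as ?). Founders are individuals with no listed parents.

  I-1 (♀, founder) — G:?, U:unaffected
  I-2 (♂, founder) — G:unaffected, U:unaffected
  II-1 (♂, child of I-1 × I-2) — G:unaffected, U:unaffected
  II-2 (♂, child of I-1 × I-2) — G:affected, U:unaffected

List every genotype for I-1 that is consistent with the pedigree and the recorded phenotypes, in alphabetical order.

G/I-1 ? ·: Gg|gg
G/I-2 un ·: Gg
G/II-1 un I-1×I-2: GG|Gg
G/II-2 aff I-1×I-2: gg
⇒ G over [I-1,I-2,II-1,II-2]: 3 consistent
U/I-1 un ·: UU|Uu
U/I-2 un ·: UU|Uu
U/II-1 un I-1×I-2: UU|Uu
U/II-2 un I-1×I-2: UU|Uu
⇒ U over [I-1,I-2,II-1,II-2]: 13 consistent

I-1 ∈ {Gg UU, Gg Uu, gg UU, gg Uu}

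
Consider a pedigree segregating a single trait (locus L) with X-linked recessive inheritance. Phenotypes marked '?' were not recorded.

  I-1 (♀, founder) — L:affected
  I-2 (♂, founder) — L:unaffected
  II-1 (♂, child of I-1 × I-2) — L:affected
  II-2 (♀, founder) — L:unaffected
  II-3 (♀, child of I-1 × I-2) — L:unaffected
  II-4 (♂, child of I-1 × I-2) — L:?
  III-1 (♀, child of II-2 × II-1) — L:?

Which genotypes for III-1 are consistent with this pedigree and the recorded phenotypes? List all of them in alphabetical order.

III-1 ∈ {X^LX^l, X^lX^l}

L/I-1 aff ·: X^lX^l
L/I-2 un ·: X^LY
L/II-1 aff I-1×I-2: X^lY
L/II-2 un ·: X^LX^L|X^LX^l
L/II-3 un I-1×I-2: X^LX^l
L/II-4 ? I-1×I-2: X^lY
L/III-1 ? II-2×II-1: X^LX^l|X^lX^l
⇒ L over [I-1,I-2,II-1,II-2,II-3,II-4,III-1]: 3 consistent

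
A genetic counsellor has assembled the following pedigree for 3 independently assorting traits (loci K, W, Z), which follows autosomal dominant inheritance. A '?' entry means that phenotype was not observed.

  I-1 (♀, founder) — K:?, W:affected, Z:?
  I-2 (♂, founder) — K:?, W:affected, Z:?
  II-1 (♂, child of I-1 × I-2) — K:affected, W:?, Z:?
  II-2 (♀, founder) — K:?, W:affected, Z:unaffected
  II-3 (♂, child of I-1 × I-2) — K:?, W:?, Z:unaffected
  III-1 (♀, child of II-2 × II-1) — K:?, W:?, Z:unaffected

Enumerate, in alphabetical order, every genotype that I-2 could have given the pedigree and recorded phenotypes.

K/I-1 ? ·: kk|Kk|KK
K/I-2 ? ·: kk|Kk|KK
K/II-1 aff I-1×I-2: Kk|KK
K/II-2 ? ·: kk|Kk|KK
K/II-3 ? I-1×I-2: kk|Kk|KK
K/III-1 ? II-2×II-1: kk|Kk|KK
⇒ K over [I-1,I-2,II-1,II-2,II-3,III-1]: 123 consistent
W/I-1 aff ·: Ww|WW
W/I-2 aff ·: Ww|WW
W/II-1 ? I-1×I-2: ww|Ww|WW
W/II-2 aff ·: Ww|WW
W/II-3 ? I-1×I-2: ww|Ww|WW
W/III-1 ? II-2×II-1: ww|Ww|WW
⇒ W over [I-1,I-2,II-1,II-2,II-3,III-1]: 68 consistent
Z/I-1 ? ·: zz|Zz
Z/I-2 ? ·: zz|Zz
Z/II-1 ? I-1×I-2: zz|Zz
Z/II-2 un ·: zz
Z/II-3 un I-1×I-2: zz
Z/III-1 un II-2×II-1: zz
⇒ Z over [I-1,I-2,II-1,II-2,II-3,III-1]: 7 consistent

I-2 ∈ {KK WW Zz, KK WW zz, KK Ww Zz, KK Ww zz, Kk WW Zz, Kk WW zz, Kk Ww Zz, Kk Ww zz, kk WW Zz, kk WW zz, kk Ww Zz, kk Ww zz}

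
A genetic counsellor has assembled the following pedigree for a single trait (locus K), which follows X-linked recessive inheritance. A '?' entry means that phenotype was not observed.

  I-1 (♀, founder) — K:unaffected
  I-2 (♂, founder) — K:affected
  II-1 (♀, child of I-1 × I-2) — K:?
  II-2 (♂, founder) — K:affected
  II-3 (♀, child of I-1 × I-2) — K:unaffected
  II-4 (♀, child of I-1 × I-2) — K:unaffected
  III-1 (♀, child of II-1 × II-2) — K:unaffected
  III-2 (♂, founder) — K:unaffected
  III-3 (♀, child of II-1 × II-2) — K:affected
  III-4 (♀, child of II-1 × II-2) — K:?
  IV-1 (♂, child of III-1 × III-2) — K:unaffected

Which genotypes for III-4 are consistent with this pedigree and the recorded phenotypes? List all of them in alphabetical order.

III-4 ∈ {X^KX^k, X^kX^k}

K/I-1 un ·: X^KX^K|X^KX^k
K/I-2 aff ·: X^kY
K/II-1 ? I-1×I-2: X^KX^k
K/II-2 aff ·: X^kY
K/II-3 un I-1×I-2: X^KX^k
K/II-4 un I-1×I-2: X^KX^k
K/III-1 un II-1×II-2: X^KX^k
K/III-2 un ·: X^KY
K/III-3 aff II-1×II-2: X^kX^k
K/III-4 ? II-1×II-2: X^KX^k|X^kX^k
K/IV-1 un III-1×III-2: X^KY
⇒ K over [I-1,I-2,II-1,II-2,II-3,II-4,III-1,III-2,III-3,III-4,IV-1]: 4 consistent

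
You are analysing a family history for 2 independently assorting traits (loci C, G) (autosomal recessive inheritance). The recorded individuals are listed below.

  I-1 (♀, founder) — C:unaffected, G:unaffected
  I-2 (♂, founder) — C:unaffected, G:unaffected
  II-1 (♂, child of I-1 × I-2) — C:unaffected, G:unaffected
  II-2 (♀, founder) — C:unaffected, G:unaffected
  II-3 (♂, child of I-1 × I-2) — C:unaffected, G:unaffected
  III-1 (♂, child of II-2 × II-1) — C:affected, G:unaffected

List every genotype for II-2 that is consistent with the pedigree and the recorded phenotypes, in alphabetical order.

II-2 ∈ {Cc GG, Cc Gg}

C/I-1 un ·: CC|Cc
C/I-2 un ·: CC|Cc
C/II-1 un I-1×I-2: Cc
C/II-2 un ·: Cc
C/II-3 un I-1×I-2: CC|Cc
C/III-1 aff II-2×II-1: cc
⇒ C over [I-1,I-2,II-1,II-2,II-3,III-1]: 6 consistent
G/I-1 un ·: GG|Gg
G/I-2 un ·: GG|Gg
G/II-1 un I-1×I-2: GG|Gg
G/II-2 un ·: GG|Gg
G/II-3 un I-1×I-2: GG|Gg
G/III-1 un II-2×II-1: GG|Gg
⇒ G over [I-1,I-2,II-1,II-2,II-3,III-1]: 45 consistent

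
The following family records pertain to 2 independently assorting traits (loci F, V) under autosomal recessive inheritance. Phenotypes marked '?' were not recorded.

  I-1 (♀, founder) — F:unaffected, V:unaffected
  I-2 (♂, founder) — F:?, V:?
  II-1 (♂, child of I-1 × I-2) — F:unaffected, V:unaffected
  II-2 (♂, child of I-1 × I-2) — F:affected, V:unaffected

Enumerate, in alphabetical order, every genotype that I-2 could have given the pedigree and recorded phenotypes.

F/I-1 un ·: Ff
F/I-2 ? ·: Ff|ff
F/II-1 un I-1×I-2: FF|Ff
F/II-2 aff I-1×I-2: ff
⇒ F over [I-1,I-2,II-1,II-2]: 3 consistent
V/I-1 un ·: VV|Vv
V/I-2 ? ·: VV|Vv|vv
V/II-1 un I-1×I-2: VV|Vv
V/II-2 un I-1×I-2: VV|Vv
⇒ V over [I-1,I-2,II-1,II-2]: 15 consistent

I-2 ∈ {Ff VV, Ff Vv, Ff vv, ff VV, ff Vv, ff vv}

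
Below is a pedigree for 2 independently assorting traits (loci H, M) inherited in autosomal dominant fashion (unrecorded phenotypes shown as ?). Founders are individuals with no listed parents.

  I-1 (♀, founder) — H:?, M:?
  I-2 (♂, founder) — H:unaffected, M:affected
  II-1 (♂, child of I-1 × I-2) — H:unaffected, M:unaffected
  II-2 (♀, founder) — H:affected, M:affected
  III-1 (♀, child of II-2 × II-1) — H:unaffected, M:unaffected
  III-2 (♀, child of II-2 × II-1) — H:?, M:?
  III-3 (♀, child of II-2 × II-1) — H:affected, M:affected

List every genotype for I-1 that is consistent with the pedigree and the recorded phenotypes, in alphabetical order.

I-1 ∈ {Hh Mm, Hh mm, hh Mm, hh mm}

H/I-1 ? ·: hh|Hh
H/I-2 un ·: hh
H/II-1 un I-1×I-2: hh
H/II-2 aff ·: Hh
H/III-1 un II-2×II-1: hh
H/III-2 ? II-2×II-1: hh|Hh
H/III-3 aff II-2×II-1: Hh
⇒ H over [I-1,I-2,II-1,II-2,III-1,III-2,III-3]: 4 consistent
M/I-1 ? ·: mm|Mm
M/I-2 aff ·: Mm
M/II-1 un I-1×I-2: mm
M/II-2 aff ·: Mm
M/III-1 un II-2×II-1: mm
M/III-2 ? II-2×II-1: mm|Mm
M/III-3 aff II-2×II-1: Mm
⇒ M over [I-1,I-2,II-1,II-2,III-1,III-2,III-3]: 4 consistent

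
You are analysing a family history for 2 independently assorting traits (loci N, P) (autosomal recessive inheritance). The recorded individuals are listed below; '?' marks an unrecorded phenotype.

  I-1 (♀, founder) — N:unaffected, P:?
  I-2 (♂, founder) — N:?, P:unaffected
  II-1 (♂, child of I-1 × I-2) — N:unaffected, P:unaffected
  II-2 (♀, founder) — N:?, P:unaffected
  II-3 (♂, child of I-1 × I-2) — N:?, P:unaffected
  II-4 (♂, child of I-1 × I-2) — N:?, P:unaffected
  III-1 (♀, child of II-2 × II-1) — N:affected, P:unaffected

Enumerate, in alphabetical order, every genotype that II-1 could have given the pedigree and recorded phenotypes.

N/I-1 un ·: NN|Nn
N/I-2 ? ·: NN|Nn|nn
N/II-1 un I-1×I-2: Nn
N/II-2 ? ·: Nn|nn
N/II-3 ? I-1×I-2: NN|Nn|nn
N/II-4 ? I-1×I-2: NN|Nn|nn
N/III-1 aff II-2×II-1: nn
⇒ N over [I-1,I-2,II-1,II-2,II-3,II-4,III-1]: 44 consistent
P/I-1 ? ·: PP|Pp|pp
P/I-2 un ·: PP|Pp
P/II-1 un I-1×I-2: PP|Pp
P/II-2 un ·: PP|Pp
P/II-3 un I-1×I-2: PP|Pp
P/II-4 un I-1×I-2: PP|Pp
P/III-1 un II-2×II-1: PP|Pp
⇒ P over [I-1,I-2,II-1,II-2,II-3,II-4,III-1]: 95 consistent

II-1 ∈ {Nn PP, Nn Pp}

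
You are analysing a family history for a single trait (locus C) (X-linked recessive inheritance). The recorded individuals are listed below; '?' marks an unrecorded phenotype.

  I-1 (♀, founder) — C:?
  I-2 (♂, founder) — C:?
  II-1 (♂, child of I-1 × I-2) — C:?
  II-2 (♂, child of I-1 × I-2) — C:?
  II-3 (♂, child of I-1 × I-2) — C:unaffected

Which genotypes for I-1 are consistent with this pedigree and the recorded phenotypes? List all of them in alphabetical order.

I-1 ∈ {X^CX^C, X^CX^c}

C/I-1 ? ·: X^CX^C|X^CX^c
C/I-2 ? ·: X^CY|X^cY
C/II-1 ? I-1×I-2: X^CY|X^cY
C/II-2 ? I-1×I-2: X^CY|X^cY
C/II-3 un I-1×I-2: X^CY
⇒ C over [I-1,I-2,II-1,II-2,II-3]: 10 consistent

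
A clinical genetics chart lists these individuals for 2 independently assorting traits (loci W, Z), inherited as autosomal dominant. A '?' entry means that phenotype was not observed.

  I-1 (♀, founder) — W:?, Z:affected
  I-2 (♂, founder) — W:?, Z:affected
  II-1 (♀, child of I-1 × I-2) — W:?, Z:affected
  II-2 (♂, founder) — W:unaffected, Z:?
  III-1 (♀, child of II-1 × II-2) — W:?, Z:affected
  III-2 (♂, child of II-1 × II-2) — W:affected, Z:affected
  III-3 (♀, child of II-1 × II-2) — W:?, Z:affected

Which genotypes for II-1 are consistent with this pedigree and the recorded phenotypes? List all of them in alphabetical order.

W/I-1 ? ·: ww|Ww|WW
W/I-2 ? ·: ww|Ww|WW
W/II-1 ? I-1×I-2: Ww|WW
W/II-2 un ·: ww
W/III-1 ? II-1×II-2: ww|Ww
W/III-2 aff II-1×II-2: Ww
W/III-3 ? II-1×II-2: ww|Ww
⇒ W over [I-1,I-2,II-1,II-2,III-1,III-2,III-3]: 32 consistent
Z/I-1 aff ·: Zz|ZZ
Z/I-2 aff ·: Zz|ZZ
Z/II-1 aff I-1×I-2: Zz|ZZ
Z/II-2 ? ·: zz|Zz|ZZ
Z/III-1 aff II-1×II-2: Zz|ZZ
Z/III-2 aff II-1×II-2: Zz|ZZ
Z/III-3 aff II-1×II-2: Zz|ZZ
⇒ Z over [I-1,I-2,II-1,II-2,III-1,III-2,III-3]: 91 consistent

II-1 ∈ {WW ZZ, WW Zz, Ww ZZ, Ww Zz}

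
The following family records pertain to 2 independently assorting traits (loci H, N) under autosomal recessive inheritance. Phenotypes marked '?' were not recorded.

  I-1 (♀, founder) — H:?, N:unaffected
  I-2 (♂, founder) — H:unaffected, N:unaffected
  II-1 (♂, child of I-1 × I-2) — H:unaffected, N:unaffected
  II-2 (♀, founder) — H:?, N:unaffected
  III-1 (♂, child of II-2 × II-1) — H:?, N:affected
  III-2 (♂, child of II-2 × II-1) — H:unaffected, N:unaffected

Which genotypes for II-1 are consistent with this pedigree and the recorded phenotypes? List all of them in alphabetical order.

II-1 ∈ {HH Nn, Hh Nn}

H/I-1 ? ·: HH|Hh|hh
H/I-2 un ·: HH|Hh
H/II-1 un I-1×I-2: HH|Hh
H/II-2 ? ·: HH|Hh|hh
H/III-1 ? II-2×II-1: HH|Hh|hh
H/III-2 un II-2×II-1: HH|Hh
⇒ H over [I-1,I-2,II-1,II-2,III-1,III-2]: 84 consistent
N/I-1 un ·: NN|Nn
N/I-2 un ·: NN|Nn
N/II-1 un I-1×I-2: Nn
N/II-2 un ·: Nn
N/III-1 aff II-2×II-1: nn
N/III-2 un II-2×II-1: NN|Nn
⇒ N over [I-1,I-2,II-1,II-2,III-1,III-2]: 6 consistent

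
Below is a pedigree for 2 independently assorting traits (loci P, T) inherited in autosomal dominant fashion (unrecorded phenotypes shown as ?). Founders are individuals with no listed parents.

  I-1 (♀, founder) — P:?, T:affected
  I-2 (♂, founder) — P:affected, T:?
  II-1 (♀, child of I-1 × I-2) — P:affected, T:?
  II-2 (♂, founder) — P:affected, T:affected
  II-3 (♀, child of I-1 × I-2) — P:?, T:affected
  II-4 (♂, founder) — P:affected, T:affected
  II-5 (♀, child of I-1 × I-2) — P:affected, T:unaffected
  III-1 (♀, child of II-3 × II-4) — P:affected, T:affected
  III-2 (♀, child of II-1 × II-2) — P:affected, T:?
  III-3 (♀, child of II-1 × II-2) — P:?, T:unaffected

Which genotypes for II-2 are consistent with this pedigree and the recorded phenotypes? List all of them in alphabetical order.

P/I-1 ? ·: pp|Pp|PP
P/I-2 aff ·: Pp|PP
P/II-1 aff I-1×I-2: Pp|PP
P/II-2 aff ·: Pp|PP
P/II-3 ? I-1×I-2: pp|Pp|PP
P/II-4 aff ·: Pp|PP
P/II-5 aff I-1×I-2: Pp|PP
P/III-1 aff II-3×II-4: Pp|PP
P/III-2 aff II-1×II-2: Pp|PP
P/III-3 ? II-1×II-2: pp|Pp|PP
⇒ P over [I-1,I-2,II-1,II-2,II-3,II-4,II-5,III-1,III-2,III-3]: 805 consistent
T/I-1 aff ·: Tt
T/I-2 ? ·: tt|Tt
T/II-1 ? I-1×I-2: tt|Tt
T/II-2 aff ·: Tt
T/II-3 aff I-1×I-2: Tt|TT
T/II-4 aff ·: Tt|TT
T/II-5 un I-1×I-2: tt
T/III-1 aff II-3×II-4: Tt|TT
T/III-2 ? II-1×II-2: tt|Tt|TT
T/III-3 un II-1×II-2: tt
⇒ T over [I-1,I-2,II-1,II-2,II-3,II-4,II-5,III-1,III-2,III-3]: 55 consistent

II-2 ∈ {PP Tt, Pp Tt}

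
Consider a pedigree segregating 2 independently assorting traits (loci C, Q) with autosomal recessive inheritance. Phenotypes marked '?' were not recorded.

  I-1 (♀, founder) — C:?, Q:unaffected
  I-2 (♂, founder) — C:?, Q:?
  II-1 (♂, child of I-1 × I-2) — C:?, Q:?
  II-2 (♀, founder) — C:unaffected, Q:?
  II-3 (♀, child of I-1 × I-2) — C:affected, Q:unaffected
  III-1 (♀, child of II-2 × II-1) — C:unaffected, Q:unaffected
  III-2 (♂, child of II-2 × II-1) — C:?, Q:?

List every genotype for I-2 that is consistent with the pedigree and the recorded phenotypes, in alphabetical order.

I-2 ∈ {Cc QQ, Cc Qq, Cc qq, cc QQ, cc Qq, cc qq}

C/I-1 ? ·: Cc|cc
C/I-2 ? ·: Cc|cc
C/II-1 ? I-1×I-2: CC|Cc|cc
C/II-2 un ·: CC|Cc
C/II-3 aff I-1×I-2: cc
C/III-1 un II-2×II-1: CC|Cc
C/III-2 ? II-2×II-1: CC|Cc|cc
⇒ C over [I-1,I-2,II-1,II-2,II-3,III-1,III-2]: 47 consistent
Q/I-1 un ·: QQ|Qq
Q/I-2 ? ·: QQ|Qq|qq
Q/II-1 ? I-1×I-2: QQ|Qq|qq
Q/II-2 ? ·: QQ|Qq|qq
Q/II-3 un I-1×I-2: QQ|Qq
Q/III-1 un II-2×II-1: QQ|Qq
Q/III-2 ? II-2×II-1: QQ|Qq|qq
⇒ Q over [I-1,I-2,II-1,II-2,II-3,III-1,III-2]: 147 consistent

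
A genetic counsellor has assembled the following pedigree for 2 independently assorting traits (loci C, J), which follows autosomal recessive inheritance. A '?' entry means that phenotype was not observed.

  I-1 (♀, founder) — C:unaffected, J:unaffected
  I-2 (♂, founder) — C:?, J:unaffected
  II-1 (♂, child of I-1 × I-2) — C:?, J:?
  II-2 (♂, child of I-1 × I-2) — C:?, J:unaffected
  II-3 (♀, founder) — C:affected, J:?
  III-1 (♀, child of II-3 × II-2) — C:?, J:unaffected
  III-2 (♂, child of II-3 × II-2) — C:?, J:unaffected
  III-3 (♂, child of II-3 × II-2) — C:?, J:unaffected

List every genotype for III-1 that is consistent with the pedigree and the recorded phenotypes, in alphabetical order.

C/I-1 un ·: CC|Cc
C/I-2 ? ·: CC|Cc|cc
C/II-1 ? I-1×I-2: CC|Cc|cc
C/II-2 ? I-1×I-2: CC|Cc|cc
C/II-3 aff ·: cc
C/III-1 ? II-3×II-2: Cc|cc
C/III-2 ? II-3×II-2: Cc|cc
C/III-3 ? II-3×II-2: Cc|cc
⇒ C over [I-1,I-2,II-1,II-2,II-3,III-1,III-2,III-3]: 93 consistent
J/I-1 un ·: JJ|Jj
J/I-2 un ·: JJ|Jj
J/II-1 ? I-1×I-2: JJ|Jj|jj
J/II-2 un I-1×I-2: JJ|Jj
J/II-3 ? ·: JJ|Jj|jj
J/III-1 un II-3×II-2: JJ|Jj
J/III-2 un II-3×II-2: JJ|Jj
J/III-3 un II-3×II-2: JJ|Jj
⇒ J over [I-1,I-2,II-1,II-2,II-3,III-1,III-2,III-3]: 199 consistent

III-1 ∈ {Cc JJ, Cc Jj, cc JJ, cc Jj}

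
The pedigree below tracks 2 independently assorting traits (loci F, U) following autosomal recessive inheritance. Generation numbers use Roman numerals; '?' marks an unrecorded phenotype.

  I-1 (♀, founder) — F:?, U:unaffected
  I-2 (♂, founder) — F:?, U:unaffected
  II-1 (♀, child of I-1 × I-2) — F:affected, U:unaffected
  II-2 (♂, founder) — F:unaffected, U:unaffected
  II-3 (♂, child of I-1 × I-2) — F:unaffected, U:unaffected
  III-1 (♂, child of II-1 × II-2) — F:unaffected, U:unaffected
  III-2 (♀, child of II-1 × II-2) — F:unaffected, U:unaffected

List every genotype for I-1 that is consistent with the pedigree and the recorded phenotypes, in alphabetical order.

I-1 ∈ {Ff UU, Ff Uu, ff UU, ff Uu}

F/I-1 ? ·: Ff|ff
F/I-2 ? ·: Ff|ff
F/II-1 aff I-1×I-2: ff
F/II-2 un ·: FF|Ff
F/II-3 un I-1×I-2: FF|Ff
F/III-1 un II-1×II-2: Ff
F/III-2 un II-1×II-2: Ff
⇒ F over [I-1,I-2,II-1,II-2,II-3,III-1,III-2]: 8 consistent
U/I-1 un ·: UU|Uu
U/I-2 un ·: UU|Uu
U/II-1 un I-1×I-2: UU|Uu
U/II-2 un ·: UU|Uu
U/II-3 un I-1×I-2: UU|Uu
U/III-1 un II-1×II-2: UU|Uu
U/III-2 un II-1×II-2: UU|Uu
⇒ U over [I-1,I-2,II-1,II-2,II-3,III-1,III-2]: 83 consistent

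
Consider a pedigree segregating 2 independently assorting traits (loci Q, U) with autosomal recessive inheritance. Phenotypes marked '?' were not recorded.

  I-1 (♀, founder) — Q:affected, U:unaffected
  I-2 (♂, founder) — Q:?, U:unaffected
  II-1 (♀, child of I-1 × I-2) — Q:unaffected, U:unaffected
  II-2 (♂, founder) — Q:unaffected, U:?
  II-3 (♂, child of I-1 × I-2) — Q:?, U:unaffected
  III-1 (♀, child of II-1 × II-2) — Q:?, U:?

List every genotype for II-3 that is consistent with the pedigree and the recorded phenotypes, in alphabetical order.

Q/I-1 aff ·: qq
Q/I-2 ? ·: QQ|Qq
Q/II-1 un I-1×I-2: Qq
Q/II-2 un ·: QQ|Qq
Q/II-3 ? I-1×I-2: Qq|qq
Q/III-1 ? II-1×II-2: QQ|Qq|qq
⇒ Q over [I-1,I-2,II-1,II-2,II-3,III-1]: 15 consistent
U/I-1 un ·: UU|Uu
U/I-2 un ·: UU|Uu
U/II-1 un I-1×I-2: UU|Uu
U/II-2 ? ·: UU|Uu|uu
U/II-3 un I-1×I-2: UU|Uu
U/III-1 ? II-1×II-2: UU|Uu|uu
⇒ U over [I-1,I-2,II-1,II-2,II-3,III-1]: 70 consistent

II-3 ∈ {Qq UU, Qq Uu, qq UU, qq Uu}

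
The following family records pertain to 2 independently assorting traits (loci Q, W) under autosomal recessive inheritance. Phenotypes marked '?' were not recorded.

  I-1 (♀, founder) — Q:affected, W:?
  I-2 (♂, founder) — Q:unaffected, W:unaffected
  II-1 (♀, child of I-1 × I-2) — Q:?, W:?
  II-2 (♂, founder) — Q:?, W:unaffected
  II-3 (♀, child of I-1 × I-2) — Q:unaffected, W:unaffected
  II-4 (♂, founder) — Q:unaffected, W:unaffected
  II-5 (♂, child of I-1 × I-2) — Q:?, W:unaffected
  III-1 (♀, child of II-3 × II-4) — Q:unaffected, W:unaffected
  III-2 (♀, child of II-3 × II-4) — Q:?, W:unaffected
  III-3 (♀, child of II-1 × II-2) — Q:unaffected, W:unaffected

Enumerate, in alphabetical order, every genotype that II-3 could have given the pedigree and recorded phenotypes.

Q/I-1 aff ·: qq
Q/I-2 un ·: QQ|Qq
Q/II-1 ? I-1×I-2: Qq|qq
Q/II-2 ? ·: QQ|Qq|qq
Q/II-3 un I-1×I-2: Qq
Q/II-4 un ·: QQ|Qq
Q/II-5 ? I-1×I-2: Qq|qq
Q/III-1 un II-3×II-4: QQ|Qq
Q/III-2 ? II-3×II-4: QQ|Qq|qq
Q/III-3 un II-1×II-2: QQ|Qq
⇒ Q over [I-1,I-2,II-1,II-2,II-3,II-4,II-5,III-1,III-2,III-3]: 190 consistent
W/I-1 ? ·: WW|Ww|ww
W/I-2 un ·: WW|Ww
W/II-1 ? I-1×I-2: WW|Ww|ww
W/II-2 un ·: WW|Ww
W/II-3 un I-1×I-2: WW|Ww
W/II-4 un ·: WW|Ww
W/II-5 un I-1×I-2: WW|Ww
W/III-1 un II-3×II-4: WW|Ww
W/III-2 un II-3×II-4: WW|Ww
W/III-3 un II-1×II-2: WW|Ww
⇒ W over [I-1,I-2,II-1,II-2,II-3,II-4,II-5,III-1,III-2,III-3]: 693 consistent

II-3 ∈ {Qq WW, Qq Ww}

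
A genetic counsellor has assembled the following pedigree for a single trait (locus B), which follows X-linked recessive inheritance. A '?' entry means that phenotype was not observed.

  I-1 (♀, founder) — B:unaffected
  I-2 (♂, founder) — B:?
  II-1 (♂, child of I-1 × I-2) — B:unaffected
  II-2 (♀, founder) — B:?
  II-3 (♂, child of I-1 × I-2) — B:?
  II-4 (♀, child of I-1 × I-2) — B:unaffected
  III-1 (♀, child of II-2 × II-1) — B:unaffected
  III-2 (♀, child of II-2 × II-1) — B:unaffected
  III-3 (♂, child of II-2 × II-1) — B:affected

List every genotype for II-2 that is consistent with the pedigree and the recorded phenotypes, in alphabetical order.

B/I-1 un ·: X^BX^B|X^BX^b
B/I-2 ? ·: X^BY|X^bY
B/II-1 un I-1×I-2: X^BY
B/II-2 ? ·: X^BX^b|X^bX^b
B/II-3 ? I-1×I-2: X^BY|X^bY
B/II-4 un I-1×I-2: X^BX^B|X^BX^b
B/III-1 un II-2×II-1: X^BX^B|X^BX^b
B/III-2 un II-2×II-1: X^BX^B|X^BX^b
B/III-3 aff II-2×II-1: X^bY
⇒ B over [I-1,I-2,II-1,II-2,II-3,II-4,III-1,III-2,III-3]: 40 consistent

II-2 ∈ {X^BX^b, X^bX^b}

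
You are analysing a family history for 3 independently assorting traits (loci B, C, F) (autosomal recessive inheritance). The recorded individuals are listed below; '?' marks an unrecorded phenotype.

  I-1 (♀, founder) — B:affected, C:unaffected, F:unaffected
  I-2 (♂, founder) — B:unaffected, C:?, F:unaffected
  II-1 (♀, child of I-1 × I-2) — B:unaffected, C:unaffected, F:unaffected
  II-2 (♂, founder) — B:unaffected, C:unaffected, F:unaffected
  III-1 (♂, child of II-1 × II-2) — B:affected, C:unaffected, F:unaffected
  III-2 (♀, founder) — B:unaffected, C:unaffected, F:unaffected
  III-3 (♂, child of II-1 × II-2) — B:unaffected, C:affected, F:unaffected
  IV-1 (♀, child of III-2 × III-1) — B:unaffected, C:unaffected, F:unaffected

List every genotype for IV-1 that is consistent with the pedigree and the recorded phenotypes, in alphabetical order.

B/I-1 aff ·: bb
B/I-2 un ·: BB|Bb
B/II-1 un I-1×I-2: Bb
B/II-2 un ·: Bb
B/III-1 aff II-1×II-2: bb
B/III-2 un ·: BB|Bb
B/III-3 un II-1×II-2: BB|Bb
B/IV-1 un III-2×III-1: Bb
⇒ B over [I-1,I-2,II-1,II-2,III-1,III-2,III-3,IV-1]: 8 consistent
C/I-1 un ·: CC|Cc
C/I-2 ? ·: CC|Cc|cc
C/II-1 un I-1×I-2: Cc
C/II-2 un ·: Cc
C/III-1 un II-1×II-2: CC|Cc
C/III-2 un ·: CC|Cc
C/III-3 aff II-1×II-2: cc
C/IV-1 un III-2×III-1: CC|Cc
⇒ C over [I-1,I-2,II-1,II-2,III-1,III-2,III-3,IV-1]: 35 consistent
F/I-1 un ·: FF|Ff
F/I-2 un ·: FF|Ff
F/II-1 un I-1×I-2: FF|Ff
F/II-2 un ·: FF|Ff
F/III-1 un II-1×II-2: FF|Ff
F/III-2 un ·: FF|Ff
F/III-3 un II-1×II-2: FF|Ff
F/IV-1 un III-2×III-1: FF|Ff
⇒ F over [I-1,I-2,II-1,II-2,III-1,III-2,III-3,IV-1]: 152 consistent

IV-1 ∈ {Bb CC FF, Bb CC Ff, Bb Cc FF, Bb Cc Ff}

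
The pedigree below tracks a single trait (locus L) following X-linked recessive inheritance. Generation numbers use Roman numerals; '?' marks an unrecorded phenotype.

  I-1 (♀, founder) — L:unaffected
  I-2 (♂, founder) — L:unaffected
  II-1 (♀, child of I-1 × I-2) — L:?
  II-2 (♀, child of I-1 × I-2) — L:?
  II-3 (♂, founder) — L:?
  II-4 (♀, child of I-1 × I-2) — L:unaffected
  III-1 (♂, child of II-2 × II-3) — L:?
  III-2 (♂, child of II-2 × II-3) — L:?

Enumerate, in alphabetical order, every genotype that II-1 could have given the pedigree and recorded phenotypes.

II-1 ∈ {X^LX^L, X^LX^l}

L/I-1 un ·: X^LX^L|X^LX^l
L/I-2 un ·: X^LY
L/II-1 ? I-1×I-2: X^LX^L|X^LX^l
L/II-2 ? I-1×I-2: X^LX^L|X^LX^l
L/II-3 ? ·: X^LY|X^lY
L/II-4 un I-1×I-2: X^LX^L|X^LX^l
L/III-1 ? II-2×II-3: X^LY|X^lY
L/III-2 ? II-2×II-3: X^LY|X^lY
⇒ L over [I-1,I-2,II-1,II-2,II-3,II-4,III-1,III-2]: 42 consistent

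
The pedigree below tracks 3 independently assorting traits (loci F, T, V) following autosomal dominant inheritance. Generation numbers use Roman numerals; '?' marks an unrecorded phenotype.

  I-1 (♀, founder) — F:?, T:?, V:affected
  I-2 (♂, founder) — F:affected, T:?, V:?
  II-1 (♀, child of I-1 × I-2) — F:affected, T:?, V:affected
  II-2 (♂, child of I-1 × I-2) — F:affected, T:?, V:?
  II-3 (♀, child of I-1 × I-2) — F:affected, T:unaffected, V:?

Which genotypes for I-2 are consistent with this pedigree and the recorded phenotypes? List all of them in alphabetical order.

F/I-1 ? ·: ff|Ff|FF
F/I-2 aff ·: Ff|FF
F/II-1 aff I-1×I-2: Ff|FF
F/II-2 aff I-1×I-2: Ff|FF
F/II-3 aff I-1×I-2: Ff|FF
⇒ F over [I-1,I-2,II-1,II-2,II-3]: 27 consistent
T/I-1 ? ·: tt|Tt
T/I-2 ? ·: tt|Tt
T/II-1 ? I-1×I-2: tt|Tt|TT
T/II-2 ? I-1×I-2: tt|Tt|TT
T/II-3 un I-1×I-2: tt
⇒ T over [I-1,I-2,II-1,II-2,II-3]: 18 consistent
V/I-1 aff ·: Vv|VV
V/I-2 ? ·: vv|Vv|VV
V/II-1 aff I-1×I-2: Vv|VV
V/II-2 ? I-1×I-2: vv|Vv|VV
V/II-3 ? I-1×I-2: vv|Vv|VV
⇒ V over [I-1,I-2,II-1,II-2,II-3]: 40 consistent

I-2 ∈ {FF Tt VV, FF Tt Vv, FF Tt vv, FF tt VV, FF tt Vv, FF tt vv, Ff Tt VV, Ff Tt Vv, Ff Tt vv, Ff tt VV, Ff tt Vv, Ff tt vv}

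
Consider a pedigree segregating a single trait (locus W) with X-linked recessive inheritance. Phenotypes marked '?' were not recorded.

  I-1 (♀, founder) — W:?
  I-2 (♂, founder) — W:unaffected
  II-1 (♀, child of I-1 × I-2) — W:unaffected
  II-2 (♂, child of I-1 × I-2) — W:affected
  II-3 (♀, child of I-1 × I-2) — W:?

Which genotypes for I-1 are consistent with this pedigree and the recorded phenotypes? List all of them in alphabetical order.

I-1 ∈ {X^WX^w, X^wX^w}

W/I-1 ? ·: X^WX^w|X^wX^w
W/I-2 un ·: X^WY
W/II-1 un I-1×I-2: X^WX^W|X^WX^w
W/II-2 aff I-1×I-2: X^wY
W/II-3 ? I-1×I-2: X^WX^W|X^WX^w
⇒ W over [I-1,I-2,II-1,II-2,II-3]: 5 consistent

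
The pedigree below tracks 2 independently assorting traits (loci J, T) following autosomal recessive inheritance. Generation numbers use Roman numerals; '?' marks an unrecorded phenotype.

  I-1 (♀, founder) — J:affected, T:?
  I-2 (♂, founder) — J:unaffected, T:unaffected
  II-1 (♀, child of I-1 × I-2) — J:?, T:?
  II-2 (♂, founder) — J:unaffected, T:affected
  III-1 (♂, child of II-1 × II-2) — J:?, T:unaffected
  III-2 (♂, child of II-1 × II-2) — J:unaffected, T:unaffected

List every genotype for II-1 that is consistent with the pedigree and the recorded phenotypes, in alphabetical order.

II-1 ∈ {Jj TT, Jj Tt, jj TT, jj Tt}

J/I-1 aff ·: jj
J/I-2 un ·: JJ|Jj
J/II-1 ? I-1×I-2: Jj|jj
J/II-2 un ·: JJ|Jj
J/III-1 ? II-1×II-2: JJ|Jj|jj
J/III-2 un II-1×II-2: JJ|Jj
⇒ J over [I-1,I-2,II-1,II-2,III-1,III-2]: 23 consistent
T/I-1 ? ·: TT|Tt|tt
T/I-2 un ·: TT|Tt
T/II-1 ? I-1×I-2: TT|Tt
T/II-2 aff ·: tt
T/III-1 un II-1×II-2: Tt
T/III-2 un II-1×II-2: Tt
⇒ T over [I-1,I-2,II-1,II-2,III-1,III-2]: 9 consistent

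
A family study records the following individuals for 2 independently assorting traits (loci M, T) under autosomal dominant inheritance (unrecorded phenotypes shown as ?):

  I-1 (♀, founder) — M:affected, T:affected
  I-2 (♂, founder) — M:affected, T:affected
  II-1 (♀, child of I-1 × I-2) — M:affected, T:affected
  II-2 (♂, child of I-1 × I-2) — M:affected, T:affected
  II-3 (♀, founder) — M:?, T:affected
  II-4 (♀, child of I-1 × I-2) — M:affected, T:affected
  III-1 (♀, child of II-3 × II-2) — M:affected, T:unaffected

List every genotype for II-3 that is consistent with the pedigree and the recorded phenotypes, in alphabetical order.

M/I-1 aff ·: Mm|MM
M/I-2 aff ·: Mm|MM
M/II-1 aff I-1×I-2: Mm|MM
M/II-2 aff I-1×I-2: Mm|MM
M/II-3 ? ·: mm|Mm|MM
M/II-4 aff I-1×I-2: Mm|MM
M/III-1 aff II-3×II-2: Mm|MM
⇒ M over [I-1,I-2,II-1,II-2,II-3,II-4,III-1]: 112 consistent
T/I-1 aff ·: Tt|TT
T/I-2 aff ·: Tt|TT
T/II-1 aff I-1×I-2: Tt|TT
T/II-2 aff I-1×I-2: Tt
T/II-3 aff ·: Tt
T/II-4 aff I-1×I-2: Tt|TT
T/III-1 un II-3×II-2: tt
⇒ T over [I-1,I-2,II-1,II-2,II-3,II-4,III-1]: 12 consistent

II-3 ∈ {MM Tt, Mm Tt, mm Tt}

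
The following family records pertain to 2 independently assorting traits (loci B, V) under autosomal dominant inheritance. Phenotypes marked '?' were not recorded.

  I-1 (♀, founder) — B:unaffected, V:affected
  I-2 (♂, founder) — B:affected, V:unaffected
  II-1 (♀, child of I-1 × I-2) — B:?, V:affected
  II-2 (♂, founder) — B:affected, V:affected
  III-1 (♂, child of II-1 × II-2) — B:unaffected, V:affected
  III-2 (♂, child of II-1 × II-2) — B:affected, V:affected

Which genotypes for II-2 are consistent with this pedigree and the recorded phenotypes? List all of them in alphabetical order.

II-2 ∈ {Bb VV, Bb Vv}

B/I-1 un ·: bb
B/I-2 aff ·: Bb|BB
B/II-1 ? I-1×I-2: bb|Bb
B/II-2 aff ·: Bb
B/III-1 un II-1×II-2: bb
B/III-2 aff II-1×II-2: Bb|BB
⇒ B over [I-1,I-2,II-1,II-2,III-1,III-2]: 5 consistent
V/I-1 aff ·: Vv|VV
V/I-2 un ·: vv
V/II-1 aff I-1×I-2: Vv
V/II-2 aff ·: Vv|VV
V/III-1 aff II-1×II-2: Vv|VV
V/III-2 aff II-1×II-2: Vv|VV
⇒ V over [I-1,I-2,II-1,II-2,III-1,III-2]: 16 consistent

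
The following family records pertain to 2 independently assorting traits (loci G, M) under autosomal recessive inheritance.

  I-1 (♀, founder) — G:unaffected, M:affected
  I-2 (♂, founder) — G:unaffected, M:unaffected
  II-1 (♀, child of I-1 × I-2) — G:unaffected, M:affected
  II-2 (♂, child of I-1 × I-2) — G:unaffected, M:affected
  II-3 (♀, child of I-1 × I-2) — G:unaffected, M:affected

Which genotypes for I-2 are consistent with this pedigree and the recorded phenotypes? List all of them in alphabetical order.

G/I-1 un ·: GG|Gg
G/I-2 un ·: GG|Gg
G/II-1 un I-1×I-2: GG|Gg
G/II-2 un I-1×I-2: GG|Gg
G/II-3 un I-1×I-2: GG|Gg
⇒ G over [I-1,I-2,II-1,II-2,II-3]: 25 consistent
M/I-1 aff ·: mm
M/I-2 un ·: Mm
M/II-1 aff I-1×I-2: mm
M/II-2 aff I-1×I-2: mm
M/II-3 aff I-1×I-2: mm
⇒ M over [I-1,I-2,II-1,II-2,II-3]: 1 consistent

I-2 ∈ {GG Mm, Gg Mm}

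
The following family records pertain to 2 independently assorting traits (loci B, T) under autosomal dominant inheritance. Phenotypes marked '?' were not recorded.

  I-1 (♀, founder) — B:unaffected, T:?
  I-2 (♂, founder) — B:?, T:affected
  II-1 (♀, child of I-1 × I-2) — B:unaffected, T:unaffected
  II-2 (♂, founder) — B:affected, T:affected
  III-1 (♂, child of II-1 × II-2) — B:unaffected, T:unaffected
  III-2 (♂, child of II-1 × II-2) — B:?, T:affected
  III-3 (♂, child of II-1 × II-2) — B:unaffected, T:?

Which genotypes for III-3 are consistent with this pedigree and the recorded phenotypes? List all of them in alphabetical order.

B/I-1 un ·: bb
B/I-2 ? ·: bb|Bb
B/II-1 un I-1×I-2: bb
B/II-2 aff ·: Bb
B/III-1 un II-1×II-2: bb
B/III-2 ? II-1×II-2: bb|Bb
B/III-3 un II-1×II-2: bb
⇒ B over [I-1,I-2,II-1,II-2,III-1,III-2,III-3]: 4 consistent
T/I-1 ? ·: tt|Tt
T/I-2 aff ·: Tt
T/II-1 un I-1×I-2: tt
T/II-2 aff ·: Tt
T/III-1 un II-1×II-2: tt
T/III-2 aff II-1×II-2: Tt
T/III-3 ? II-1×II-2: tt|Tt
⇒ T over [I-1,I-2,II-1,II-2,III-1,III-2,III-3]: 4 consistent

III-3 ∈ {bb Tt, bb tt}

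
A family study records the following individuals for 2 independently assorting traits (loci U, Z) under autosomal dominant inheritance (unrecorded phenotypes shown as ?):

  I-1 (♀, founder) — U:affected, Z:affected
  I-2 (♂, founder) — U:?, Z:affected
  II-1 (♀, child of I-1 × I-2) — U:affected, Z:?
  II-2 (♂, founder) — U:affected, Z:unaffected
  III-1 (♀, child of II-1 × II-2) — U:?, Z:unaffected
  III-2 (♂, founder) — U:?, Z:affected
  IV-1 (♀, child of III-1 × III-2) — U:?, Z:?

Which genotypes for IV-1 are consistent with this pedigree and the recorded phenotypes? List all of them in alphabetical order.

IV-1 ∈ {UU Zz, UU zz, Uu Zz, Uu zz, uu Zz, uu zz}

U/I-1 aff ·: Uu|UU
U/I-2 ? ·: uu|Uu|UU
U/II-1 aff I-1×I-2: Uu|UU
U/II-2 aff ·: Uu|UU
U/III-1 ? II-1×II-2: uu|Uu|UU
U/III-2 ? ·: uu|Uu|UU
U/IV-1 ? III-1×III-2: uu|Uu|UU
⇒ U over [I-1,I-2,II-1,II-2,III-1,III-2,IV-1]: 190 consistent
Z/I-1 aff ·: Zz|ZZ
Z/I-2 aff ·: Zz|ZZ
Z/II-1 ? I-1×I-2: zz|Zz
Z/II-2 un ·: zz
Z/III-1 un II-1×II-2: zz
Z/III-2 aff ·: Zz|ZZ
Z/IV-1 ? III-1×III-2: zz|Zz
⇒ Z over [I-1,I-2,II-1,II-2,III-1,III-2,IV-1]: 12 consistent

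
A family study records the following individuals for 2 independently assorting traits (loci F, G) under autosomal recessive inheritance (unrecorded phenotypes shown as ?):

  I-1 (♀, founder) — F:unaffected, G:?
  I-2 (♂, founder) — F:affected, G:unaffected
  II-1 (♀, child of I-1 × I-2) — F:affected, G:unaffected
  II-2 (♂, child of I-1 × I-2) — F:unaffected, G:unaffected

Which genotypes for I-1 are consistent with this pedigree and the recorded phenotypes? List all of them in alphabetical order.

F/I-1 un ·: Ff
F/I-2 aff ·: ff
F/II-1 aff I-1×I-2: ff
F/II-2 un I-1×I-2: Ff
⇒ F over [I-1,I-2,II-1,II-2]: 1 consistent
G/I-1 ? ·: GG|Gg|gg
G/I-2 un ·: GG|Gg
G/II-1 un I-1×I-2: GG|Gg
G/II-2 un I-1×I-2: GG|Gg
⇒ G over [I-1,I-2,II-1,II-2]: 15 consistent

I-1 ∈ {Ff GG, Ff Gg, Ff gg}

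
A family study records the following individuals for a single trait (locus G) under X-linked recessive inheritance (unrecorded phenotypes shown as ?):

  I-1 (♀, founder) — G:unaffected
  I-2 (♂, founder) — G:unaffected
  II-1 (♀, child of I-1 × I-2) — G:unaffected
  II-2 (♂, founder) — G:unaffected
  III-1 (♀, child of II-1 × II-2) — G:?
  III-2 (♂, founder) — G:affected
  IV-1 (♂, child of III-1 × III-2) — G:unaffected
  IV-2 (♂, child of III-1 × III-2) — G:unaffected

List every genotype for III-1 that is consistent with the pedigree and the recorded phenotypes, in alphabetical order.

III-1 ∈ {X^GX^G, X^GX^g}

G/I-1 un ·: X^GX^G|X^GX^g
G/I-2 un ·: X^GY
G/II-1 un I-1×I-2: X^GX^G|X^GX^g
G/II-2 un ·: X^GY
G/III-1 ? II-1×II-2: X^GX^G|X^GX^g
G/III-2 aff ·: X^gY
G/IV-1 un III-1×III-2: X^GY
G/IV-2 un III-1×III-2: X^GY
⇒ G over [I-1,I-2,II-1,II-2,III-1,III-2,IV-1,IV-2]: 4 consistent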